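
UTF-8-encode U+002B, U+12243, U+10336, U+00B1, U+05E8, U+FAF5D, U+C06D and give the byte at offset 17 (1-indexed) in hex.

1-indexed offset 17 is 0-indexed offset 16.
U+002B → 1-byte form 2B at offsets 0–0.
U+12243 → 4-byte form F0 92 89 83 at offsets 1–4.
U+10336 → 4-byte form F0 90 8C B6 at offsets 5–8.
U+00B1 → 2-byte form C2 B1 at offsets 9–10.
U+05E8 → 2-byte form D7 A8 at offsets 11–12.
U+FAF5D → 4-byte form F3 BA BD 9D at offsets 13–16.
Offset 16 falls in char 6's range; it's byte 4 of F3 BA BD 9D = 0x9D.

0x9D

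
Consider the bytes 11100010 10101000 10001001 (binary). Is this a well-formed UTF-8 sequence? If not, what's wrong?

Leading byte 0xE2 = 11100010 → 3-byte form.
Continuation bytes 0xA8=10101000, 0x89=10001001 all match 10xxxxxx.
Decoded value 0x2A09 is ≥ 0x800 (shortest form) and not a surrogate.

valid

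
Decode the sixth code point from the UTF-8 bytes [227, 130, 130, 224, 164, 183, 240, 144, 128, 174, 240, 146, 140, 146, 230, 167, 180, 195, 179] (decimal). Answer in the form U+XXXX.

U+00F3

Offset 0: leading byte 0xE3 = 11100011 → 3-byte char #1 = E3 82 82.
Offset 3: leading byte 0xE0 = 11100000 → 3-byte char #2 = E0 A4 B7.
Offset 6: leading byte 0xF0 = 11110000 → 4-byte char #3 = F0 90 80 AE.
Offset 10: leading byte 0xF0 = 11110000 → 4-byte char #4 = F0 92 8C 92.
Offset 14: leading byte 0xE6 = 11100110 → 3-byte char #5 = E6 A7 B4.
Offset 17: leading byte 0xC3 = 11000011 → 2-byte char #6 = C3 B3.
Leading byte 0xC3 = 11000011 matches 110xxxxx → 2-byte sequence.
Byte 1: 0xC3 = 11000011, payload 00011 (5 bits).
Byte 2: 0xB3 = 10110011 (10xxxxxx ✓), payload 110011.
Concatenate: 00011110011 = 0xF3 (11 bits → U+00F3).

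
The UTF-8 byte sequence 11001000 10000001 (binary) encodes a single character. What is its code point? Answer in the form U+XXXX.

Leading byte 0xC8 = 11001000 matches 110xxxxx → 2-byte sequence.
Byte 1: 0xC8 = 11001000, payload 01000 (5 bits).
Byte 2: 0x81 = 10000001 (10xxxxxx ✓), payload 000001.
Concatenate: 01000000001 = 0x201 (11 bits → U+0201).

U+0201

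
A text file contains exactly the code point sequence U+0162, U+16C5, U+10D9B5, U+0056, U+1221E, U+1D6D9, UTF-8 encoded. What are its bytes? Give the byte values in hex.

C5 A2 E1 9B 85 F4 8D A6 B5 56 F0 92 88 9E F0 9D 9B 99

U+0162: 2-byte form → C5 A2.
U+16C5: 3-byte form → E1 9B 85.
U+10D9B5: 4-byte form → F4 8D A6 B5.
U+0056: 1-byte form → 56.
U+1221E: 4-byte form → F0 92 88 9E.
U+1D6D9: 4-byte form → F0 9D 9B 99.
Concatenated (18 bytes): C5 A2 E1 9B 85 F4 8D A6 B5 56 F0 92 88 9E F0 9D 9B 99.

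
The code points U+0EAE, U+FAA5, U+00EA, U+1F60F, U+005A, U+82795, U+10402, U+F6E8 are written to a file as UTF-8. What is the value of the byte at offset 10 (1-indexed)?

0x9F

1-indexed offset 10 is 0-indexed offset 9.
U+0EAE → 3-byte form E0 BA AE at offsets 0–2.
U+FAA5 → 3-byte form EF AA A5 at offsets 3–5.
U+00EA → 2-byte form C3 AA at offsets 6–7.
U+1F60F → 4-byte form F0 9F 98 8F at offsets 8–11.
Offset 9 falls in char 4's range; it's byte 2 of F0 9F 98 8F = 0x9F.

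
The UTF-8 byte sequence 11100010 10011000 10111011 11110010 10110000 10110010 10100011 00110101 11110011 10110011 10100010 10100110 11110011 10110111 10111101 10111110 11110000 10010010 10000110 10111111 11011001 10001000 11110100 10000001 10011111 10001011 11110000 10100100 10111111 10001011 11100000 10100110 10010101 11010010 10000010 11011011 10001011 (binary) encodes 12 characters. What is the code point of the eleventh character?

Offset 0: leading byte 0xE2 = 11100010 → 3-byte char #1 = E2 98 BB.
Offset 3: leading byte 0xF2 = 11110010 → 4-byte char #2 = F2 B0 B2 A3.
Offset 7: leading byte 0x35 = 00110101 → 1-byte char #3 = 35.
Offset 8: leading byte 0xF3 = 11110011 → 4-byte char #4 = F3 B3 A2 A6.
Offset 12: leading byte 0xF3 = 11110011 → 4-byte char #5 = F3 B7 BD BE.
Offset 16: leading byte 0xF0 = 11110000 → 4-byte char #6 = F0 92 86 BF.
Offset 20: leading byte 0xD9 = 11011001 → 2-byte char #7 = D9 88.
Offset 22: leading byte 0xF4 = 11110100 → 4-byte char #8 = F4 81 9F 8B.
Offset 26: leading byte 0xF0 = 11110000 → 4-byte char #9 = F0 A4 BF 8B.
Offset 30: leading byte 0xE0 = 11100000 → 3-byte char #10 = E0 A6 95.
Offset 33: leading byte 0xD2 = 11010010 → 2-byte char #11 = D2 82.
Leading byte 0xD2 = 11010010 matches 110xxxxx → 2-byte sequence.
Byte 1: 0xD2 = 11010010, payload 10010 (5 bits).
Byte 2: 0x82 = 10000010 (10xxxxxx ✓), payload 000010.
Concatenate: 10010000010 = 0x482 (11 bits → U+0482).

U+0482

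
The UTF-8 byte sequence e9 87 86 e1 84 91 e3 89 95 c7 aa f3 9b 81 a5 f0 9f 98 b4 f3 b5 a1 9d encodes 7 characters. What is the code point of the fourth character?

U+01EA

Offset 0: leading byte 0xE9 = 11101001 → 3-byte char #1 = E9 87 86.
Offset 3: leading byte 0xE1 = 11100001 → 3-byte char #2 = E1 84 91.
Offset 6: leading byte 0xE3 = 11100011 → 3-byte char #3 = E3 89 95.
Offset 9: leading byte 0xC7 = 11000111 → 2-byte char #4 = C7 AA.
Leading byte 0xC7 = 11000111 matches 110xxxxx → 2-byte sequence.
Byte 1: 0xC7 = 11000111, payload 00111 (5 bits).
Byte 2: 0xAA = 10101010 (10xxxxxx ✓), payload 101010.
Concatenate: 00111101010 = 0x1EA (11 bits → U+01EA).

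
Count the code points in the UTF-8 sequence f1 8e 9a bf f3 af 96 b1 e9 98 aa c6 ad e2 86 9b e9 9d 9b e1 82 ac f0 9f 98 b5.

Byte at offset 0: 0xF1 = 11110001 → 4-byte char (#1). Advance 4.
Byte at offset 4: 0xF3 = 11110011 → 4-byte char (#2). Advance 4.
Byte at offset 8: 0xE9 = 11101001 → 3-byte char (#3). Advance 3.
Byte at offset 11: 0xC6 = 11000110 → 2-byte char (#4). Advance 2.
Byte at offset 13: 0xE2 = 11100010 → 3-byte char (#5). Advance 3.
Byte at offset 16: 0xE9 = 11101001 → 3-byte char (#6). Advance 3.
Byte at offset 19: 0xE1 = 11100001 → 3-byte char (#7). Advance 3.
Byte at offset 22: 0xF0 = 11110000 → 4-byte char (#8). Advance 4.
Reached end at offset 26 after 8 code points.

8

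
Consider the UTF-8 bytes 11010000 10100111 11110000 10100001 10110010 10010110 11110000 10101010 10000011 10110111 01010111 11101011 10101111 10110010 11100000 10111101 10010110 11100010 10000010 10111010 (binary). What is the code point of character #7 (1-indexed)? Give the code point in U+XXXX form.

Offset 0: leading byte 0xD0 = 11010000 → 2-byte char #1 = D0 A7.
Offset 2: leading byte 0xF0 = 11110000 → 4-byte char #2 = F0 A1 B2 96.
Offset 6: leading byte 0xF0 = 11110000 → 4-byte char #3 = F0 AA 83 B7.
Offset 10: leading byte 0x57 = 01010111 → 1-byte char #4 = 57.
Offset 11: leading byte 0xEB = 11101011 → 3-byte char #5 = EB AF B2.
Offset 14: leading byte 0xE0 = 11100000 → 3-byte char #6 = E0 BD 96.
Offset 17: leading byte 0xE2 = 11100010 → 3-byte char #7 = E2 82 BA.
Leading byte 0xE2 = 11100010 matches 1110xxxx → 3-byte sequence.
Byte 1: 0xE2 = 11100010, payload 0010 (4 bits).
Byte 2: 0x82 = 10000010 (10xxxxxx ✓), payload 000010.
Byte 3: 0xBA = 10111010 (10xxxxxx ✓), payload 111010.
Concatenate: 0010000010111010 = 0x20BA (16 bits → U+20BA).

U+20BA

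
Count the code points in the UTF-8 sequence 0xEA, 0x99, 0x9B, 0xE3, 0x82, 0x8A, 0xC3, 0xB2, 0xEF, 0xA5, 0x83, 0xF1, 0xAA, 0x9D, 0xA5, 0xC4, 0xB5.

6

Byte at offset 0: 0xEA = 11101010 → 3-byte char (#1). Advance 3.
Byte at offset 3: 0xE3 = 11100011 → 3-byte char (#2). Advance 3.
Byte at offset 6: 0xC3 = 11000011 → 2-byte char (#3). Advance 2.
Byte at offset 8: 0xEF = 11101111 → 3-byte char (#4). Advance 3.
Byte at offset 11: 0xF1 = 11110001 → 4-byte char (#5). Advance 4.
Byte at offset 15: 0xC4 = 11000100 → 2-byte char (#6). Advance 2.
Reached end at offset 17 after 6 code points.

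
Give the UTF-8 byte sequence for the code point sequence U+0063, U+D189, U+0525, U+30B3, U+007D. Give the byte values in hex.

U+0063: 1-byte form → 63.
U+D189: 3-byte form → ED 86 89.
U+0525: 2-byte form → D4 A5.
U+30B3: 3-byte form → E3 82 B3.
U+007D: 1-byte form → 7D.
Concatenated (10 bytes): 63 ED 86 89 D4 A5 E3 82 B3 7D.

63 ED 86 89 D4 A5 E3 82 B3 7D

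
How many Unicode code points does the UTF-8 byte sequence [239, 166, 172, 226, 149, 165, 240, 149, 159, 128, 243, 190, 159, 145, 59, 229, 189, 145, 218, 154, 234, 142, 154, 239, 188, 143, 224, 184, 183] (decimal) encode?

Byte at offset 0: 0xEF = 11101111 → 3-byte char (#1). Advance 3.
Byte at offset 3: 0xE2 = 11100010 → 3-byte char (#2). Advance 3.
Byte at offset 6: 0xF0 = 11110000 → 4-byte char (#3). Advance 4.
Byte at offset 10: 0xF3 = 11110011 → 4-byte char (#4). Advance 4.
Byte at offset 14: 0x3B = 00111011 → 1-byte char (#5). Advance 1.
Byte at offset 15: 0xE5 = 11100101 → 3-byte char (#6). Advance 3.
Byte at offset 18: 0xDA = 11011010 → 2-byte char (#7). Advance 2.
Byte at offset 20: 0xEA = 11101010 → 3-byte char (#8). Advance 3.
Byte at offset 23: 0xEF = 11101111 → 3-byte char (#9). Advance 3.
Byte at offset 26: 0xE0 = 11100000 → 3-byte char (#10). Advance 3.
Reached end at offset 29 after 10 code points.

10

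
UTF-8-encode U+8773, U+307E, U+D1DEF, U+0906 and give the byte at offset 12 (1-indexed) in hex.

1-indexed offset 12 is 0-indexed offset 11.
U+8773 → 3-byte form E8 9D B3 at offsets 0–2.
U+307E → 3-byte form E3 81 BE at offsets 3–5.
U+D1DEF → 4-byte form F3 91 B7 AF at offsets 6–9.
U+0906 → 3-byte form E0 A4 86 at offsets 10–12.
Offset 11 falls in char 4's range; it's byte 2 of E0 A4 86 = 0xA4.

0xA4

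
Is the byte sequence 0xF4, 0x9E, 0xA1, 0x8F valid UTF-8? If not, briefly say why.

Leading byte 0xF4 = 11110100 → 4-byte form.
Payload = 0x11E84F, which exceeds U+10FFFF, the maximum Unicode code point. (Leading bytes F5–FF, or F4 followed by ≥ 0x90, are invalid.)

invalid (encodes a value above U+10FFFF)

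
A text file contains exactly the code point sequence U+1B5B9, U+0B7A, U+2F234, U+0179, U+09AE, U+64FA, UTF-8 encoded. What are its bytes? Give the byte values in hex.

U+1B5B9: 4-byte form → F0 9B 96 B9.
U+0B7A: 3-byte form → E0 AD BA.
U+2F234: 4-byte form → F0 AF 88 B4.
U+0179: 2-byte form → C5 B9.
U+09AE: 3-byte form → E0 A6 AE.
U+64FA: 3-byte form → E6 93 BA.
Concatenated (19 bytes): F0 9B 96 B9 E0 AD BA F0 AF 88 B4 C5 B9 E0 A6 AE E6 93 BA.

F0 9B 96 B9 E0 AD BA F0 AF 88 B4 C5 B9 E0 A6 AE E6 93 BA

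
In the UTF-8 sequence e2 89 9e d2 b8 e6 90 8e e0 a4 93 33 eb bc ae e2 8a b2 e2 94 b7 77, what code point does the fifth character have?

U+0033

Offset 0: leading byte 0xE2 = 11100010 → 3-byte char #1 = E2 89 9E.
Offset 3: leading byte 0xD2 = 11010010 → 2-byte char #2 = D2 B8.
Offset 5: leading byte 0xE6 = 11100110 → 3-byte char #3 = E6 90 8E.
Offset 8: leading byte 0xE0 = 11100000 → 3-byte char #4 = E0 A4 93.
Offset 11: leading byte 0x33 = 00110011 → 1-byte char #5 = 33.
Leading byte 0x33 = 00110011 matches 0xxxxxxx → 1-byte sequence.
Byte 1: 0x33 = 00110011, payload 0110011 (7 bits).
Concatenate: 0110011 = 0x33 (7 bits → U+0033).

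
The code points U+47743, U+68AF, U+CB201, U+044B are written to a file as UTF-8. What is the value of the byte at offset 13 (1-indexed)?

1-indexed offset 13 is 0-indexed offset 12.
U+47743 → 4-byte form F1 87 9D 83 at offsets 0–3.
U+68AF → 3-byte form E6 A2 AF at offsets 4–6.
U+CB201 → 4-byte form F3 8B 88 81 at offsets 7–10.
U+044B → 2-byte form D1 8B at offsets 11–12.
Offset 12 falls in char 4's range; it's byte 2 of D1 8B = 0x8B.

0x8B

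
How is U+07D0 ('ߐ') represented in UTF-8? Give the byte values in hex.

U+07D0 = 0x7D0 = 2000 decimal. In range U+0080–U+07FF → 2-byte form: 110xxxxx 10xxxxxx.
Binary (11 bits): 11111010000.
Split 5+6: 11111 | 010000.
Byte 1: 11011111 = 0xDF.
Byte 2: 10010000 = 0x90.

DF 90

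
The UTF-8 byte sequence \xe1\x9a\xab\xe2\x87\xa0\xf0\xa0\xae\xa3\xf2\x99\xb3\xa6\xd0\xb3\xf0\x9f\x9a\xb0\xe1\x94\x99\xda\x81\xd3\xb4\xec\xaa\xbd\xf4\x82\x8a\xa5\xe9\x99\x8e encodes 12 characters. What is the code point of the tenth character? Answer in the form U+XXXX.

Offset 0: leading byte 0xE1 = 11100001 → 3-byte char #1 = E1 9A AB.
Offset 3: leading byte 0xE2 = 11100010 → 3-byte char #2 = E2 87 A0.
Offset 6: leading byte 0xF0 = 11110000 → 4-byte char #3 = F0 A0 AE A3.
Offset 10: leading byte 0xF2 = 11110010 → 4-byte char #4 = F2 99 B3 A6.
Offset 14: leading byte 0xD0 = 11010000 → 2-byte char #5 = D0 B3.
Offset 16: leading byte 0xF0 = 11110000 → 4-byte char #6 = F0 9F 9A B0.
Offset 20: leading byte 0xE1 = 11100001 → 3-byte char #7 = E1 94 99.
Offset 23: leading byte 0xDA = 11011010 → 2-byte char #8 = DA 81.
Offset 25: leading byte 0xD3 = 11010011 → 2-byte char #9 = D3 B4.
Offset 27: leading byte 0xEC = 11101100 → 3-byte char #10 = EC AA BD.
Leading byte 0xEC = 11101100 matches 1110xxxx → 3-byte sequence.
Byte 1: 0xEC = 11101100, payload 1100 (4 bits).
Byte 2: 0xAA = 10101010 (10xxxxxx ✓), payload 101010.
Byte 3: 0xBD = 10111101 (10xxxxxx ✓), payload 111101.
Concatenate: 1100101010111101 = 0xCABD (16 bits → U+CABD).

U+CABD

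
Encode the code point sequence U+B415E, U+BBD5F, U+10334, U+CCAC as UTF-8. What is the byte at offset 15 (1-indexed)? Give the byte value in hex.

0xAC

1-indexed offset 15 is 0-indexed offset 14.
U+B415E → 4-byte form F2 B4 85 9E at offsets 0–3.
U+BBD5F → 4-byte form F2 BB B5 9F at offsets 4–7.
U+10334 → 4-byte form F0 90 8C B4 at offsets 8–11.
U+CCAC → 3-byte form EC B2 AC at offsets 12–14.
Offset 14 falls in char 4's range; it's byte 3 of EC B2 AC = 0xAC.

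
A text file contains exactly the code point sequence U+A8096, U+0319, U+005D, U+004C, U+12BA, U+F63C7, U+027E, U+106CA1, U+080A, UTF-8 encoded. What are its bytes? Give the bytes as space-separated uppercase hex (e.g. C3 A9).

F2 A8 82 96 CC 99 5D 4C E1 8A BA F3 B6 8F 87 C9 BE F4 86 B2 A1 E0 A0 8A

U+A8096: 4-byte form → F2 A8 82 96.
U+0319: 2-byte form → CC 99.
U+005D: 1-byte form → 5D.
U+004C: 1-byte form → 4C.
U+12BA: 3-byte form → E1 8A BA.
U+F63C7: 4-byte form → F3 B6 8F 87.
U+027E: 2-byte form → C9 BE.
U+106CA1: 4-byte form → F4 86 B2 A1.
U+080A: 3-byte form → E0 A0 8A.
Concatenated (24 bytes): F2 A8 82 96 CC 99 5D 4C E1 8A BA F3 B6 8F 87 C9 BE F4 86 B2 A1 E0 A0 8A.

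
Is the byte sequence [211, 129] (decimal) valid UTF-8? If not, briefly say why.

Leading byte 0xD3 = 11010011 → 2-byte form.
Continuation bytes 0x81=10000001 all match 10xxxxxx.
Decoded value 0x4C1 is ≥ 0x80 (shortest form) and not a surrogate.

valid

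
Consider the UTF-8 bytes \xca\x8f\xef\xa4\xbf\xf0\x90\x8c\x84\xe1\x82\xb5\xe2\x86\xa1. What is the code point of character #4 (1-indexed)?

Offset 0: leading byte 0xCA = 11001010 → 2-byte char #1 = CA 8F.
Offset 2: leading byte 0xEF = 11101111 → 3-byte char #2 = EF A4 BF.
Offset 5: leading byte 0xF0 = 11110000 → 4-byte char #3 = F0 90 8C 84.
Offset 9: leading byte 0xE1 = 11100001 → 3-byte char #4 = E1 82 B5.
Leading byte 0xE1 = 11100001 matches 1110xxxx → 3-byte sequence.
Byte 1: 0xE1 = 11100001, payload 0001 (4 bits).
Byte 2: 0x82 = 10000010 (10xxxxxx ✓), payload 000010.
Byte 3: 0xB5 = 10110101 (10xxxxxx ✓), payload 110101.
Concatenate: 0001000010110101 = 0x10B5 (16 bits → U+10B5).

U+10B5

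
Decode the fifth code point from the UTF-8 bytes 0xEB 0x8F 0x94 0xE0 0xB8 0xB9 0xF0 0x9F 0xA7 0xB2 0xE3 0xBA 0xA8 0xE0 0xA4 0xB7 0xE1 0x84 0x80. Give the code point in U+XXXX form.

U+0937

Offset 0: leading byte 0xEB = 11101011 → 3-byte char #1 = EB 8F 94.
Offset 3: leading byte 0xE0 = 11100000 → 3-byte char #2 = E0 B8 B9.
Offset 6: leading byte 0xF0 = 11110000 → 4-byte char #3 = F0 9F A7 B2.
Offset 10: leading byte 0xE3 = 11100011 → 3-byte char #4 = E3 BA A8.
Offset 13: leading byte 0xE0 = 11100000 → 3-byte char #5 = E0 A4 B7.
Leading byte 0xE0 = 11100000 matches 1110xxxx → 3-byte sequence.
Byte 1: 0xE0 = 11100000, payload 0000 (4 bits).
Byte 2: 0xA4 = 10100100 (10xxxxxx ✓), payload 100100.
Byte 3: 0xB7 = 10110111 (10xxxxxx ✓), payload 110111.
Concatenate: 0000100100110111 = 0x937 (16 bits → U+0937).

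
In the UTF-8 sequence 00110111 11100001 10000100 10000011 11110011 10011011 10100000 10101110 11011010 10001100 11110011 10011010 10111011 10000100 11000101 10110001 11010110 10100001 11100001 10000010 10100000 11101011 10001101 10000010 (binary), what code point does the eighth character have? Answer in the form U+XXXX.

U+10A0

Offset 0: leading byte 0x37 = 00110111 → 1-byte char #1 = 37.
Offset 1: leading byte 0xE1 = 11100001 → 3-byte char #2 = E1 84 83.
Offset 4: leading byte 0xF3 = 11110011 → 4-byte char #3 = F3 9B A0 AE.
Offset 8: leading byte 0xDA = 11011010 → 2-byte char #4 = DA 8C.
Offset 10: leading byte 0xF3 = 11110011 → 4-byte char #5 = F3 9A BB 84.
Offset 14: leading byte 0xC5 = 11000101 → 2-byte char #6 = C5 B1.
Offset 16: leading byte 0xD6 = 11010110 → 2-byte char #7 = D6 A1.
Offset 18: leading byte 0xE1 = 11100001 → 3-byte char #8 = E1 82 A0.
Leading byte 0xE1 = 11100001 matches 1110xxxx → 3-byte sequence.
Byte 1: 0xE1 = 11100001, payload 0001 (4 bits).
Byte 2: 0x82 = 10000010 (10xxxxxx ✓), payload 000010.
Byte 3: 0xA0 = 10100000 (10xxxxxx ✓), payload 100000.
Concatenate: 0001000010100000 = 0x10A0 (16 bits → U+10A0).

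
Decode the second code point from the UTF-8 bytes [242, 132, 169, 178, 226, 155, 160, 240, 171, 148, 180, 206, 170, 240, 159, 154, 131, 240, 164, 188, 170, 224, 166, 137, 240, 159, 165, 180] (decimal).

Offset 0: leading byte 0xF2 = 11110010 → 4-byte char #1 = F2 84 A9 B2.
Offset 4: leading byte 0xE2 = 11100010 → 3-byte char #2 = E2 9B A0.
Leading byte 0xE2 = 11100010 matches 1110xxxx → 3-byte sequence.
Byte 1: 0xE2 = 11100010, payload 0010 (4 bits).
Byte 2: 0x9B = 10011011 (10xxxxxx ✓), payload 011011.
Byte 3: 0xA0 = 10100000 (10xxxxxx ✓), payload 100000.
Concatenate: 0010011011100000 = 0x26E0 (16 bits → U+26E0).

U+26E0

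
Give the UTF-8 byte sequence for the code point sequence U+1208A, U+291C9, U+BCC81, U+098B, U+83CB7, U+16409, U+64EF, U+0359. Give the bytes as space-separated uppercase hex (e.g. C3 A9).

F0 92 82 8A F0 A9 87 89 F2 BC B2 81 E0 A6 8B F2 83 B2 B7 F0 96 90 89 E6 93 AF CD 99

U+1208A: 4-byte form → F0 92 82 8A.
U+291C9: 4-byte form → F0 A9 87 89.
U+BCC81: 4-byte form → F2 BC B2 81.
U+098B: 3-byte form → E0 A6 8B.
U+83CB7: 4-byte form → F2 83 B2 B7.
U+16409: 4-byte form → F0 96 90 89.
U+64EF: 3-byte form → E6 93 AF.
U+0359: 2-byte form → CD 99.
Concatenated (28 bytes): F0 92 82 8A F0 A9 87 89 F2 BC B2 81 E0 A6 8B F2 83 B2 B7 F0 96 90 89 E6 93 AF CD 99.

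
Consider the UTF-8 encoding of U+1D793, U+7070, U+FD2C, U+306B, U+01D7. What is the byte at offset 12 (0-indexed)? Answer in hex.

0xAB

U+1D793 → 4-byte form F0 9D 9E 93 at offsets 0–3.
U+7070 → 3-byte form E7 81 B0 at offsets 4–6.
U+FD2C → 3-byte form EF B4 AC at offsets 7–9.
U+306B → 3-byte form E3 81 AB at offsets 10–12.
Offset 12 falls in char 4's range; it's byte 3 of E3 81 AB = 0xAB.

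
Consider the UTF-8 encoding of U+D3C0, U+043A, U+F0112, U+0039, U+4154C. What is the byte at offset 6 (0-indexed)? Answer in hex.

0xB0

U+D3C0 → 3-byte form ED 8F 80 at offsets 0–2.
U+043A → 2-byte form D0 BA at offsets 3–4.
U+F0112 → 4-byte form F3 B0 84 92 at offsets 5–8.
Offset 6 falls in char 3's range; it's byte 2 of F3 B0 84 92 = 0xB0.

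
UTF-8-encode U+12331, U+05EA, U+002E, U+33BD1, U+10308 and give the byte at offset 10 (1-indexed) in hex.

0xAF

1-indexed offset 10 is 0-indexed offset 9.
U+12331 → 4-byte form F0 92 8C B1 at offsets 0–3.
U+05EA → 2-byte form D7 AA at offsets 4–5.
U+002E → 1-byte form 2E at offsets 6–6.
U+33BD1 → 4-byte form F0 B3 AF 91 at offsets 7–10.
Offset 9 falls in char 4's range; it's byte 3 of F0 B3 AF 91 = 0xAF.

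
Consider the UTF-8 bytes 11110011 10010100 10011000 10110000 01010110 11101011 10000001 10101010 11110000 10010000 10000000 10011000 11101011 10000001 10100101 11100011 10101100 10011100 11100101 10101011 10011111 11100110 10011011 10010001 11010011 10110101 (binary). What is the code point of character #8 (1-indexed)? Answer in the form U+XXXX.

Offset 0: leading byte 0xF3 = 11110011 → 4-byte char #1 = F3 94 98 B0.
Offset 4: leading byte 0x56 = 01010110 → 1-byte char #2 = 56.
Offset 5: leading byte 0xEB = 11101011 → 3-byte char #3 = EB 81 AA.
Offset 8: leading byte 0xF0 = 11110000 → 4-byte char #4 = F0 90 80 98.
Offset 12: leading byte 0xEB = 11101011 → 3-byte char #5 = EB 81 A5.
Offset 15: leading byte 0xE3 = 11100011 → 3-byte char #6 = E3 AC 9C.
Offset 18: leading byte 0xE5 = 11100101 → 3-byte char #7 = E5 AB 9F.
Offset 21: leading byte 0xE6 = 11100110 → 3-byte char #8 = E6 9B 91.
Leading byte 0xE6 = 11100110 matches 1110xxxx → 3-byte sequence.
Byte 1: 0xE6 = 11100110, payload 0110 (4 bits).
Byte 2: 0x9B = 10011011 (10xxxxxx ✓), payload 011011.
Byte 3: 0x91 = 10010001 (10xxxxxx ✓), payload 010001.
Concatenate: 0110011011010001 = 0x66D1 (16 bits → U+66D1).

U+66D1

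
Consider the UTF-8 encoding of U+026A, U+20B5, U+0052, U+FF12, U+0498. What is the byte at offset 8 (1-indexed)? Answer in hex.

1-indexed offset 8 is 0-indexed offset 7.
U+026A → 2-byte form C9 AA at offsets 0–1.
U+20B5 → 3-byte form E2 82 B5 at offsets 2–4.
U+0052 → 1-byte form 52 at offsets 5–5.
U+FF12 → 3-byte form EF BC 92 at offsets 6–8.
Offset 7 falls in char 4's range; it's byte 2 of EF BC 92 = 0xBC.

0xBC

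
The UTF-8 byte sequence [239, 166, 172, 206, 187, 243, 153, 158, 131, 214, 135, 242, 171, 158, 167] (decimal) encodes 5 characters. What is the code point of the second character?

U+03BB

Offset 0: leading byte 0xEF = 11101111 → 3-byte char #1 = EF A6 AC.
Offset 3: leading byte 0xCE = 11001110 → 2-byte char #2 = CE BB.
Leading byte 0xCE = 11001110 matches 110xxxxx → 2-byte sequence.
Byte 1: 0xCE = 11001110, payload 01110 (5 bits).
Byte 2: 0xBB = 10111011 (10xxxxxx ✓), payload 111011.
Concatenate: 01110111011 = 0x3BB (11 bits → U+03BB).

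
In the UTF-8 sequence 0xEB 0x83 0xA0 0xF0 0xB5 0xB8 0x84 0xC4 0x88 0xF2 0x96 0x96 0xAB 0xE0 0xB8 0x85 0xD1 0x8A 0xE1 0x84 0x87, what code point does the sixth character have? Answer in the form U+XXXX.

U+044A

Offset 0: leading byte 0xEB = 11101011 → 3-byte char #1 = EB 83 A0.
Offset 3: leading byte 0xF0 = 11110000 → 4-byte char #2 = F0 B5 B8 84.
Offset 7: leading byte 0xC4 = 11000100 → 2-byte char #3 = C4 88.
Offset 9: leading byte 0xF2 = 11110010 → 4-byte char #4 = F2 96 96 AB.
Offset 13: leading byte 0xE0 = 11100000 → 3-byte char #5 = E0 B8 85.
Offset 16: leading byte 0xD1 = 11010001 → 2-byte char #6 = D1 8A.
Leading byte 0xD1 = 11010001 matches 110xxxxx → 2-byte sequence.
Byte 1: 0xD1 = 11010001, payload 10001 (5 bits).
Byte 2: 0x8A = 10001010 (10xxxxxx ✓), payload 001010.
Concatenate: 10001001010 = 0x44A (11 bits → U+044A).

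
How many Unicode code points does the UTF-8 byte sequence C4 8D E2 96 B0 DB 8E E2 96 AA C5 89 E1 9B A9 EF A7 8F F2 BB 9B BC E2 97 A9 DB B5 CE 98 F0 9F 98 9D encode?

Byte at offset 0: 0xC4 = 11000100 → 2-byte char (#1). Advance 2.
Byte at offset 2: 0xE2 = 11100010 → 3-byte char (#2). Advance 3.
Byte at offset 5: 0xDB = 11011011 → 2-byte char (#3). Advance 2.
Byte at offset 7: 0xE2 = 11100010 → 3-byte char (#4). Advance 3.
Byte at offset 10: 0xC5 = 11000101 → 2-byte char (#5). Advance 2.
Byte at offset 12: 0xE1 = 11100001 → 3-byte char (#6). Advance 3.
Byte at offset 15: 0xEF = 11101111 → 3-byte char (#7). Advance 3.
Byte at offset 18: 0xF2 = 11110010 → 4-byte char (#8). Advance 4.
Byte at offset 22: 0xE2 = 11100010 → 3-byte char (#9). Advance 3.
Byte at offset 25: 0xDB = 11011011 → 2-byte char (#10). Advance 2.
Byte at offset 27: 0xCE = 11001110 → 2-byte char (#11). Advance 2.
Byte at offset 29: 0xF0 = 11110000 → 4-byte char (#12). Advance 4.
Reached end at offset 33 after 12 code points.

12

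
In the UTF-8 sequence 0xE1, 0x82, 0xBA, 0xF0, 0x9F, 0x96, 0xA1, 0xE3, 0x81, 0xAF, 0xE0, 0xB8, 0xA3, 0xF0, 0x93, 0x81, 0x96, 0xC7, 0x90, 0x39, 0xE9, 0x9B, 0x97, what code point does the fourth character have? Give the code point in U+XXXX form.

U+0E23

Offset 0: leading byte 0xE1 = 11100001 → 3-byte char #1 = E1 82 BA.
Offset 3: leading byte 0xF0 = 11110000 → 4-byte char #2 = F0 9F 96 A1.
Offset 7: leading byte 0xE3 = 11100011 → 3-byte char #3 = E3 81 AF.
Offset 10: leading byte 0xE0 = 11100000 → 3-byte char #4 = E0 B8 A3.
Leading byte 0xE0 = 11100000 matches 1110xxxx → 3-byte sequence.
Byte 1: 0xE0 = 11100000, payload 0000 (4 bits).
Byte 2: 0xB8 = 10111000 (10xxxxxx ✓), payload 111000.
Byte 3: 0xA3 = 10100011 (10xxxxxx ✓), payload 100011.
Concatenate: 0000111000100011 = 0xE23 (16 bits → U+0E23).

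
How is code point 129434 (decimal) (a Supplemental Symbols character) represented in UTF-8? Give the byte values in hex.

U+1F99A = 0x1F99A = 129434 decimal. In range U+10000–U+10FFFF → 4-byte form: 11110xxx 10xxxxxx 10xxxxxx 10xxxxxx.
Binary (21 bits): 000011111100110011010.
Split 3+6+6+6: 000 | 011111 | 100110 | 011010.
Byte 1: 11110000 = 0xF0.
Byte 2: 10011111 = 0x9F.
Byte 3: 10100110 = 0xA6.
Byte 4: 10011010 = 0x9A.

F0 9F A6 9A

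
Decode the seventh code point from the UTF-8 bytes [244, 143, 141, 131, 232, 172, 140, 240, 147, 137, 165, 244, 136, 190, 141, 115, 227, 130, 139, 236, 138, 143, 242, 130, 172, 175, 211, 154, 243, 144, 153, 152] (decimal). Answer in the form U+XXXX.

U+C28F

Offset 0: leading byte 0xF4 = 11110100 → 4-byte char #1 = F4 8F 8D 83.
Offset 4: leading byte 0xE8 = 11101000 → 3-byte char #2 = E8 AC 8C.
Offset 7: leading byte 0xF0 = 11110000 → 4-byte char #3 = F0 93 89 A5.
Offset 11: leading byte 0xF4 = 11110100 → 4-byte char #4 = F4 88 BE 8D.
Offset 15: leading byte 0x73 = 01110011 → 1-byte char #5 = 73.
Offset 16: leading byte 0xE3 = 11100011 → 3-byte char #6 = E3 82 8B.
Offset 19: leading byte 0xEC = 11101100 → 3-byte char #7 = EC 8A 8F.
Leading byte 0xEC = 11101100 matches 1110xxxx → 3-byte sequence.
Byte 1: 0xEC = 11101100, payload 1100 (4 bits).
Byte 2: 0x8A = 10001010 (10xxxxxx ✓), payload 001010.
Byte 3: 0x8F = 10001111 (10xxxxxx ✓), payload 001111.
Concatenate: 1100001010001111 = 0xC28F (16 bits → U+C28F).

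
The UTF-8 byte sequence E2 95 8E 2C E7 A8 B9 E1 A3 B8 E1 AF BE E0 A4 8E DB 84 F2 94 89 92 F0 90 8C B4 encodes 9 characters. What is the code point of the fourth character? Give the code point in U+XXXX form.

U+18F8

Offset 0: leading byte 0xE2 = 11100010 → 3-byte char #1 = E2 95 8E.
Offset 3: leading byte 0x2C = 00101100 → 1-byte char #2 = 2C.
Offset 4: leading byte 0xE7 = 11100111 → 3-byte char #3 = E7 A8 B9.
Offset 7: leading byte 0xE1 = 11100001 → 3-byte char #4 = E1 A3 B8.
Leading byte 0xE1 = 11100001 matches 1110xxxx → 3-byte sequence.
Byte 1: 0xE1 = 11100001, payload 0001 (4 bits).
Byte 2: 0xA3 = 10100011 (10xxxxxx ✓), payload 100011.
Byte 3: 0xB8 = 10111000 (10xxxxxx ✓), payload 111000.
Concatenate: 0001100011111000 = 0x18F8 (16 bits → U+18F8).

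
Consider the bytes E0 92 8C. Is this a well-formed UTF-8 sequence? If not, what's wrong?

invalid (overlong encoding)

Leading byte 0xE0 = 11100000 → 3-byte form.
Continuation bytes all match 10xxxxxx. Payload decodes to 0x48C.
But 0x48C < 0x800, the minimum for a 3-byte sequence — this is an overlong encoding.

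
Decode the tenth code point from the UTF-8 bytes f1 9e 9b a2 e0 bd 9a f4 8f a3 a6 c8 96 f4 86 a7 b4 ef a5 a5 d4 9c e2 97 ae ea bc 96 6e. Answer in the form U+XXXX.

Offset 0: leading byte 0xF1 = 11110001 → 4-byte char #1 = F1 9E 9B A2.
Offset 4: leading byte 0xE0 = 11100000 → 3-byte char #2 = E0 BD 9A.
Offset 7: leading byte 0xF4 = 11110100 → 4-byte char #3 = F4 8F A3 A6.
Offset 11: leading byte 0xC8 = 11001000 → 2-byte char #4 = C8 96.
Offset 13: leading byte 0xF4 = 11110100 → 4-byte char #5 = F4 86 A7 B4.
Offset 17: leading byte 0xEF = 11101111 → 3-byte char #6 = EF A5 A5.
Offset 20: leading byte 0xD4 = 11010100 → 2-byte char #7 = D4 9C.
Offset 22: leading byte 0xE2 = 11100010 → 3-byte char #8 = E2 97 AE.
Offset 25: leading byte 0xEA = 11101010 → 3-byte char #9 = EA BC 96.
Offset 28: leading byte 0x6E = 01101110 → 1-byte char #10 = 6E.
Leading byte 0x6E = 01101110 matches 0xxxxxxx → 1-byte sequence.
Byte 1: 0x6E = 01101110, payload 1101110 (7 bits).
Concatenate: 1101110 = 0x6E (7 bits → U+006E).

U+006E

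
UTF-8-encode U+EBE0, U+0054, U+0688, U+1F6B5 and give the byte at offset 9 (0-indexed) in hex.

0xB5

U+EBE0 → 3-byte form EE AF A0 at offsets 0–2.
U+0054 → 1-byte form 54 at offsets 3–3.
U+0688 → 2-byte form DA 88 at offsets 4–5.
U+1F6B5 → 4-byte form F0 9F 9A B5 at offsets 6–9.
Offset 9 falls in char 4's range; it's byte 4 of F0 9F 9A B5 = 0xB5.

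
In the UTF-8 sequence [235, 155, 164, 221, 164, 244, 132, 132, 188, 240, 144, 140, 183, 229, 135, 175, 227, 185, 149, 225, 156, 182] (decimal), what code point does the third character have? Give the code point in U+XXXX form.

Offset 0: leading byte 0xEB = 11101011 → 3-byte char #1 = EB 9B A4.
Offset 3: leading byte 0xDD = 11011101 → 2-byte char #2 = DD A4.
Offset 5: leading byte 0xF4 = 11110100 → 4-byte char #3 = F4 84 84 BC.
Leading byte 0xF4 = 11110100 matches 11110xxx → 4-byte sequence.
Byte 1: 0xF4 = 11110100, payload 100 (3 bits).
Byte 2: 0x84 = 10000100 (10xxxxxx ✓), payload 000100.
Byte 3: 0x84 = 10000100 (10xxxxxx ✓), payload 000100.
Byte 4: 0xBC = 10111100 (10xxxxxx ✓), payload 111100.
Concatenate: 100000100000100111100 = 0x10413C (21 bits → U+10413C).

U+10413C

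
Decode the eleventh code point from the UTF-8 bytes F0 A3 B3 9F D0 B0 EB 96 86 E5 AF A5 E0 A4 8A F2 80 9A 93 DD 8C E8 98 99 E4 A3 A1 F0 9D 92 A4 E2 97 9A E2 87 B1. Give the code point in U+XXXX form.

Offset 0: leading byte 0xF0 = 11110000 → 4-byte char #1 = F0 A3 B3 9F.
Offset 4: leading byte 0xD0 = 11010000 → 2-byte char #2 = D0 B0.
Offset 6: leading byte 0xEB = 11101011 → 3-byte char #3 = EB 96 86.
Offset 9: leading byte 0xE5 = 11100101 → 3-byte char #4 = E5 AF A5.
Offset 12: leading byte 0xE0 = 11100000 → 3-byte char #5 = E0 A4 8A.
Offset 15: leading byte 0xF2 = 11110010 → 4-byte char #6 = F2 80 9A 93.
Offset 19: leading byte 0xDD = 11011101 → 2-byte char #7 = DD 8C.
Offset 21: leading byte 0xE8 = 11101000 → 3-byte char #8 = E8 98 99.
Offset 24: leading byte 0xE4 = 11100100 → 3-byte char #9 = E4 A3 A1.
Offset 27: leading byte 0xF0 = 11110000 → 4-byte char #10 = F0 9D 92 A4.
Offset 31: leading byte 0xE2 = 11100010 → 3-byte char #11 = E2 97 9A.
Leading byte 0xE2 = 11100010 matches 1110xxxx → 3-byte sequence.
Byte 1: 0xE2 = 11100010, payload 0010 (4 bits).
Byte 2: 0x97 = 10010111 (10xxxxxx ✓), payload 010111.
Byte 3: 0x9A = 10011010 (10xxxxxx ✓), payload 011010.
Concatenate: 0010010111011010 = 0x25DA (16 bits → U+25DA).

U+25DA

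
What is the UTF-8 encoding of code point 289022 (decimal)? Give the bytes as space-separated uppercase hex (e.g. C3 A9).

U+468FE = 0x468FE = 289022 decimal. In range U+10000–U+10FFFF → 4-byte form: 11110xxx 10xxxxxx 10xxxxxx 10xxxxxx.
Binary (21 bits): 001000110100011111110.
Split 3+6+6+6: 001 | 000110 | 100011 | 111110.
Byte 1: 11110001 = 0xF1.
Byte 2: 10000110 = 0x86.
Byte 3: 10100011 = 0xA3.
Byte 4: 10111110 = 0xBE.

F1 86 A3 BE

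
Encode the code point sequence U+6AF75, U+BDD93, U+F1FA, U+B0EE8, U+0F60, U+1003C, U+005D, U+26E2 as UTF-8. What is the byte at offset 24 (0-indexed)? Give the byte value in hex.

U+6AF75 → 4-byte form F1 AA BD B5 at offsets 0–3.
U+BDD93 → 4-byte form F2 BD B6 93 at offsets 4–7.
U+F1FA → 3-byte form EF 87 BA at offsets 8–10.
U+B0EE8 → 4-byte form F2 B0 BB A8 at offsets 11–14.
U+0F60 → 3-byte form E0 BD A0 at offsets 15–17.
U+1003C → 4-byte form F0 90 80 BC at offsets 18–21.
U+005D → 1-byte form 5D at offsets 22–22.
U+26E2 → 3-byte form E2 9B A2 at offsets 23–25.
Offset 24 falls in char 8's range; it's byte 2 of E2 9B A2 = 0x9B.

0x9B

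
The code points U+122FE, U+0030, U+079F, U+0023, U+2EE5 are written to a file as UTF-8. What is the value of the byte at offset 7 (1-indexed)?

0x9F

1-indexed offset 7 is 0-indexed offset 6.
U+122FE → 4-byte form F0 92 8B BE at offsets 0–3.
U+0030 → 1-byte form 30 at offsets 4–4.
U+079F → 2-byte form DE 9F at offsets 5–6.
Offset 6 falls in char 3's range; it's byte 2 of DE 9F = 0x9F.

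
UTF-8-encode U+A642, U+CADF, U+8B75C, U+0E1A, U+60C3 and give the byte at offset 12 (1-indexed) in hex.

0xB8

1-indexed offset 12 is 0-indexed offset 11.
U+A642 → 3-byte form EA 99 82 at offsets 0–2.
U+CADF → 3-byte form EC AB 9F at offsets 3–5.
U+8B75C → 4-byte form F2 8B 9D 9C at offsets 6–9.
U+0E1A → 3-byte form E0 B8 9A at offsets 10–12.
Offset 11 falls in char 4's range; it's byte 2 of E0 B8 9A = 0xB8.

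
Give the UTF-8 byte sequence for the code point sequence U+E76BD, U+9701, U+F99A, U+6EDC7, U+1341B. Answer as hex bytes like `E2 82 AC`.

F3 A7 9A BD E9 9C 81 EF A6 9A F1 AE B7 87 F0 93 90 9B

U+E76BD: 4-byte form → F3 A7 9A BD.
U+9701: 3-byte form → E9 9C 81.
U+F99A: 3-byte form → EF A6 9A.
U+6EDC7: 4-byte form → F1 AE B7 87.
U+1341B: 4-byte form → F0 93 90 9B.
Concatenated (18 bytes): F3 A7 9A BD E9 9C 81 EF A6 9A F1 AE B7 87 F0 93 90 9B.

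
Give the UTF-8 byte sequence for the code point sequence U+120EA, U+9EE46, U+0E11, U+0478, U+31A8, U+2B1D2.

U+120EA: 4-byte form → F0 92 83 AA.
U+9EE46: 4-byte form → F2 9E B9 86.
U+0E11: 3-byte form → E0 B8 91.
U+0478: 2-byte form → D1 B8.
U+31A8: 3-byte form → E3 86 A8.
U+2B1D2: 4-byte form → F0 AB 87 92.
Concatenated (20 bytes): F0 92 83 AA F2 9E B9 86 E0 B8 91 D1 B8 E3 86 A8 F0 AB 87 92.

F0 92 83 AA F2 9E B9 86 E0 B8 91 D1 B8 E3 86 A8 F0 AB 87 92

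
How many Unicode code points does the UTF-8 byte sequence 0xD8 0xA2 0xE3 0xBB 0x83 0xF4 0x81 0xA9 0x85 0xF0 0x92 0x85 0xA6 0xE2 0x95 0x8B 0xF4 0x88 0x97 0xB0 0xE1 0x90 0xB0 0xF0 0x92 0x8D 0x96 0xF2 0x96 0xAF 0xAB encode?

9

Byte at offset 0: 0xD8 = 11011000 → 2-byte char (#1). Advance 2.
Byte at offset 2: 0xE3 = 11100011 → 3-byte char (#2). Advance 3.
Byte at offset 5: 0xF4 = 11110100 → 4-byte char (#3). Advance 4.
Byte at offset 9: 0xF0 = 11110000 → 4-byte char (#4). Advance 4.
Byte at offset 13: 0xE2 = 11100010 → 3-byte char (#5). Advance 3.
Byte at offset 16: 0xF4 = 11110100 → 4-byte char (#6). Advance 4.
Byte at offset 20: 0xE1 = 11100001 → 3-byte char (#7). Advance 3.
Byte at offset 23: 0xF0 = 11110000 → 4-byte char (#8). Advance 4.
Byte at offset 27: 0xF2 = 11110010 → 4-byte char (#9). Advance 4.
Reached end at offset 31 after 9 code points.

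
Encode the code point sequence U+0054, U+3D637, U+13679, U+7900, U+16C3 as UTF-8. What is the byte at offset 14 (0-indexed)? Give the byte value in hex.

0x83

U+0054 → 1-byte form 54 at offsets 0–0.
U+3D637 → 4-byte form F0 BD 98 B7 at offsets 1–4.
U+13679 → 4-byte form F0 93 99 B9 at offsets 5–8.
U+7900 → 3-byte form E7 A4 80 at offsets 9–11.
U+16C3 → 3-byte form E1 9B 83 at offsets 12–14.
Offset 14 falls in char 5's range; it's byte 3 of E1 9B 83 = 0x83.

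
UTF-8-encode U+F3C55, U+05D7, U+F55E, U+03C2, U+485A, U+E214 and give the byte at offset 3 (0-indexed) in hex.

0x95

U+F3C55 → 4-byte form F3 B3 B1 95 at offsets 0–3.
Offset 3 falls in char 1's range; it's byte 4 of F3 B3 B1 95 = 0x95.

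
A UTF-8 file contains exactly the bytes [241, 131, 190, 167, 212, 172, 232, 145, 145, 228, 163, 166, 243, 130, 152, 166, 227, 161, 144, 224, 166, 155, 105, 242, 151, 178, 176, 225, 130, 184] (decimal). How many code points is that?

10

Byte at offset 0: 0xF1 = 11110001 → 4-byte char (#1). Advance 4.
Byte at offset 4: 0xD4 = 11010100 → 2-byte char (#2). Advance 2.
Byte at offset 6: 0xE8 = 11101000 → 3-byte char (#3). Advance 3.
Byte at offset 9: 0xE4 = 11100100 → 3-byte char (#4). Advance 3.
Byte at offset 12: 0xF3 = 11110011 → 4-byte char (#5). Advance 4.
Byte at offset 16: 0xE3 = 11100011 → 3-byte char (#6). Advance 3.
Byte at offset 19: 0xE0 = 11100000 → 3-byte char (#7). Advance 3.
Byte at offset 22: 0x69 = 01101001 → 1-byte char (#8). Advance 1.
Byte at offset 23: 0xF2 = 11110010 → 4-byte char (#9). Advance 4.
Byte at offset 27: 0xE1 = 11100001 → 3-byte char (#10). Advance 3.
Reached end at offset 30 after 10 code points.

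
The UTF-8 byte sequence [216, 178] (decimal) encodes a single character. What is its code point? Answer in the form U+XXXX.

Leading byte 0xD8 = 11011000 matches 110xxxxx → 2-byte sequence.
Byte 1: 0xD8 = 11011000, payload 11000 (5 bits).
Byte 2: 0xB2 = 10110010 (10xxxxxx ✓), payload 110010.
Concatenate: 11000110010 = 0x632 (11 bits → U+0632).

U+0632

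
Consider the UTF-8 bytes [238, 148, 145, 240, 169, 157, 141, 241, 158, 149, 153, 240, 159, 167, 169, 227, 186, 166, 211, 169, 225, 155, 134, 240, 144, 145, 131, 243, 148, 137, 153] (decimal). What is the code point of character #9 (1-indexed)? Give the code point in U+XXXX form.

Offset 0: leading byte 0xEE = 11101110 → 3-byte char #1 = EE 94 91.
Offset 3: leading byte 0xF0 = 11110000 → 4-byte char #2 = F0 A9 9D 8D.
Offset 7: leading byte 0xF1 = 11110001 → 4-byte char #3 = F1 9E 95 99.
Offset 11: leading byte 0xF0 = 11110000 → 4-byte char #4 = F0 9F A7 A9.
Offset 15: leading byte 0xE3 = 11100011 → 3-byte char #5 = E3 BA A6.
Offset 18: leading byte 0xD3 = 11010011 → 2-byte char #6 = D3 A9.
Offset 20: leading byte 0xE1 = 11100001 → 3-byte char #7 = E1 9B 86.
Offset 23: leading byte 0xF0 = 11110000 → 4-byte char #8 = F0 90 91 83.
Offset 27: leading byte 0xF3 = 11110011 → 4-byte char #9 = F3 94 89 99.
Leading byte 0xF3 = 11110011 matches 11110xxx → 4-byte sequence.
Byte 1: 0xF3 = 11110011, payload 011 (3 bits).
Byte 2: 0x94 = 10010100 (10xxxxxx ✓), payload 010100.
Byte 3: 0x89 = 10001001 (10xxxxxx ✓), payload 001001.
Byte 4: 0x99 = 10011001 (10xxxxxx ✓), payload 011001.
Concatenate: 011010100001001011001 = 0xD4259 (21 bits → U+D4259).

U+D4259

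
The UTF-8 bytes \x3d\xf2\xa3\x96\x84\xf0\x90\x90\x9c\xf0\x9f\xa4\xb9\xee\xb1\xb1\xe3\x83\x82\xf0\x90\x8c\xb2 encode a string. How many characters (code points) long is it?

Byte at offset 0: 0x3D = 00111101 → 1-byte char (#1). Advance 1.
Byte at offset 1: 0xF2 = 11110010 → 4-byte char (#2). Advance 4.
Byte at offset 5: 0xF0 = 11110000 → 4-byte char (#3). Advance 4.
Byte at offset 9: 0xF0 = 11110000 → 4-byte char (#4). Advance 4.
Byte at offset 13: 0xEE = 11101110 → 3-byte char (#5). Advance 3.
Byte at offset 16: 0xE3 = 11100011 → 3-byte char (#6). Advance 3.
Byte at offset 19: 0xF0 = 11110000 → 4-byte char (#7). Advance 4.
Reached end at offset 23 after 7 code points.

7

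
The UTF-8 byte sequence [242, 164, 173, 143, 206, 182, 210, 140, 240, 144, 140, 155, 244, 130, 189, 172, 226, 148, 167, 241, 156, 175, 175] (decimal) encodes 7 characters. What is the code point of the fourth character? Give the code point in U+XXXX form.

U+1031B

Offset 0: leading byte 0xF2 = 11110010 → 4-byte char #1 = F2 A4 AD 8F.
Offset 4: leading byte 0xCE = 11001110 → 2-byte char #2 = CE B6.
Offset 6: leading byte 0xD2 = 11010010 → 2-byte char #3 = D2 8C.
Offset 8: leading byte 0xF0 = 11110000 → 4-byte char #4 = F0 90 8C 9B.
Leading byte 0xF0 = 11110000 matches 11110xxx → 4-byte sequence.
Byte 1: 0xF0 = 11110000, payload 000 (3 bits).
Byte 2: 0x90 = 10010000 (10xxxxxx ✓), payload 010000.
Byte 3: 0x8C = 10001100 (10xxxxxx ✓), payload 001100.
Byte 4: 0x9B = 10011011 (10xxxxxx ✓), payload 011011.
Concatenate: 000010000001100011011 = 0x1031B (21 bits → U+1031B).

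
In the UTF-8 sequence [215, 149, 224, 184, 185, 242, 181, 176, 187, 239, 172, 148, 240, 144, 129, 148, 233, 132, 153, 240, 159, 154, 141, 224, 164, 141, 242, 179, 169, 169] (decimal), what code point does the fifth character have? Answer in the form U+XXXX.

U+10054

Offset 0: leading byte 0xD7 = 11010111 → 2-byte char #1 = D7 95.
Offset 2: leading byte 0xE0 = 11100000 → 3-byte char #2 = E0 B8 B9.
Offset 5: leading byte 0xF2 = 11110010 → 4-byte char #3 = F2 B5 B0 BB.
Offset 9: leading byte 0xEF = 11101111 → 3-byte char #4 = EF AC 94.
Offset 12: leading byte 0xF0 = 11110000 → 4-byte char #5 = F0 90 81 94.
Leading byte 0xF0 = 11110000 matches 11110xxx → 4-byte sequence.
Byte 1: 0xF0 = 11110000, payload 000 (3 bits).
Byte 2: 0x90 = 10010000 (10xxxxxx ✓), payload 010000.
Byte 3: 0x81 = 10000001 (10xxxxxx ✓), payload 000001.
Byte 4: 0x94 = 10010100 (10xxxxxx ✓), payload 010100.
Concatenate: 000010000000001010100 = 0x10054 (21 bits → U+10054).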